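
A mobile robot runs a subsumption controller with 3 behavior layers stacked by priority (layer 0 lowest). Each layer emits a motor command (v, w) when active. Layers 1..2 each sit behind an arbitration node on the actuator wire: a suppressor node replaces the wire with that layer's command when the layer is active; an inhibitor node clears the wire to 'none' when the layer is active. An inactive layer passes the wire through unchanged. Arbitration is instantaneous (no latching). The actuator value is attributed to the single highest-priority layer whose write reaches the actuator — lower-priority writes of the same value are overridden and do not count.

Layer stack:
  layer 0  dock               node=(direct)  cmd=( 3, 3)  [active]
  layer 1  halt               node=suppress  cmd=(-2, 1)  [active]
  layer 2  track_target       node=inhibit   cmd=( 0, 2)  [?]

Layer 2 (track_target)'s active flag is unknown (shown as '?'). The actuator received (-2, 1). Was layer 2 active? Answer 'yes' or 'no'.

If layer 2 is active=yes:
  actuator would be none
If layer 2 is active=no:
  actuator would be (-2, 1)
Observed (-2, 1), so layer 2 was idle.

no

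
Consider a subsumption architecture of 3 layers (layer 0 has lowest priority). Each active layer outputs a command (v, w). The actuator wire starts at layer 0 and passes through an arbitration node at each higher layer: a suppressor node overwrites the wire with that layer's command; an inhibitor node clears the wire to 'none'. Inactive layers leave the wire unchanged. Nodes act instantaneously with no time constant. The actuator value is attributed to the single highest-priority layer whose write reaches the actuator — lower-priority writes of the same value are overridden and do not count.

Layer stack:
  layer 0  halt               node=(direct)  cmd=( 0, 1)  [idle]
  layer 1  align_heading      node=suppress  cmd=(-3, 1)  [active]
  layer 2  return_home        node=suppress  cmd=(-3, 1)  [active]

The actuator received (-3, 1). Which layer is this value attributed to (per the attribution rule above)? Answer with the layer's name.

[0] halt off; wire := none
[1] align_heading on (suppress); wire := (-3, 1)
[2] return_home on (suppress); wire := (-3, 1)
output (-3, 1)
last writer: layer 2 = return_home

return_home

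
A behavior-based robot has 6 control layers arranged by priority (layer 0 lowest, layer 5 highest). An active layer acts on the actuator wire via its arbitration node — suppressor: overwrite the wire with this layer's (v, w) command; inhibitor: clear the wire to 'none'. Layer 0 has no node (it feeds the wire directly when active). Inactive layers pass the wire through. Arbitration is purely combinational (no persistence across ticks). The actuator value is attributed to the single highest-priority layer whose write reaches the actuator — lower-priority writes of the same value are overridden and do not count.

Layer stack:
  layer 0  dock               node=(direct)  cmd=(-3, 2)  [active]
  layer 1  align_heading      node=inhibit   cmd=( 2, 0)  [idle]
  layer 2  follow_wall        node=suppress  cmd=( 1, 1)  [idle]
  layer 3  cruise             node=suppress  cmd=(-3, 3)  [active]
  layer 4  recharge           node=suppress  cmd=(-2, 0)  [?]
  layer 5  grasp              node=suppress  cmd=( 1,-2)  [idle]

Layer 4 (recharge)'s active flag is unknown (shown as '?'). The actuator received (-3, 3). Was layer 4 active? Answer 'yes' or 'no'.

no

If layer 4 is active=yes:
  actuator would be (-2, 0)
If layer 4 is active=no:
  actuator would be (-3, 3)
Observed (-3, 3), so layer 4 was idle.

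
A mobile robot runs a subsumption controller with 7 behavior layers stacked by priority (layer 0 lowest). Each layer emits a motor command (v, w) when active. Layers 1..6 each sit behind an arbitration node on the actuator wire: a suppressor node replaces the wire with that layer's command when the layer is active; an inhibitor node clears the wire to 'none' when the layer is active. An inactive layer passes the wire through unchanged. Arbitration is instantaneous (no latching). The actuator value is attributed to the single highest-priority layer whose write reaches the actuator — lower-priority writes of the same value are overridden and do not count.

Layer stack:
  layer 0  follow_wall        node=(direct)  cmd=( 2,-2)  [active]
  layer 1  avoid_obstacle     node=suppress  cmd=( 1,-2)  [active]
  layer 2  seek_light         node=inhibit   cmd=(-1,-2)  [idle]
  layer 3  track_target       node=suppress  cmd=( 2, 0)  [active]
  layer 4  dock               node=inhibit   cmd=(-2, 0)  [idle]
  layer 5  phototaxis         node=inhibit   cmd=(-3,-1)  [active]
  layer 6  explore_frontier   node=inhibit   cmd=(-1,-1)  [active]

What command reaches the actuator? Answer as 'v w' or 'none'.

[0] follow_wall on; wire := (2, -2)
[1] avoid_obstacle on (suppress); wire := (1, -2)
[2] seek_light off; pass (1, -2)
[3] track_target on (suppress); wire := (2, 0)
[4] dock off; pass (2, 0)
[5] phototaxis on (inhibit); wire := none
[6] explore_frontier on (inhibit); wire := none
output none

none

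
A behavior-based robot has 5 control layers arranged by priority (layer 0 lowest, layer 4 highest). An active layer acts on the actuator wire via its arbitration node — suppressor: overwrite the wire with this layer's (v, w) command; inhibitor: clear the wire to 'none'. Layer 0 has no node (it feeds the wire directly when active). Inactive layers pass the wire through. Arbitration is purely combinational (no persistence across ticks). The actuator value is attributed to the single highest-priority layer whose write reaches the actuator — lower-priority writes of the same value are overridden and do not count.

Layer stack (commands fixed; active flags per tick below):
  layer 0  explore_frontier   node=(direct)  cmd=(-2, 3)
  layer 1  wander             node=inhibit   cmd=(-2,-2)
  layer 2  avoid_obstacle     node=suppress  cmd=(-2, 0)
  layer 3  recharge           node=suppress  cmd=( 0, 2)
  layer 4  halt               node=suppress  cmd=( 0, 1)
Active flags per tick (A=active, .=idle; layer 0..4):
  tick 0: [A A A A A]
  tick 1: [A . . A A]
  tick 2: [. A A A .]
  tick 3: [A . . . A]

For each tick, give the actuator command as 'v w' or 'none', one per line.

tick 0:
  L0 explore_frontier: active, feeds wire = (-2, 3)
  L1 wander: active, inhibitor → wire = none
  L2 avoid_obstacle: active, suppressor → wire = (-2, 0)
  L3 recharge: active, suppressor → wire = (0, 2)
  L4 halt: active, suppressor → wire = (0, 1)
  actuator = (0, 1)
tick 1:
  L0 explore_frontier: active, feeds wire = (-2, 3)
  L1 wander: idle → wire stays (-2, 3)
  L2 avoid_obstacle: idle → wire stays (-2, 3)
  L3 recharge: active, suppressor → wire = (0, 2)
  L4 halt: active, suppressor → wire = (0, 1)
  actuator = (0, 1)
tick 2:
  L0 explore_frontier: idle → wire = none
  L1 wander: active, inhibitor → wire = none
  L2 avoid_obstacle: active, suppressor → wire = (-2, 0)
  L3 recharge: active, suppressor → wire = (0, 2)
  L4 halt: idle → wire stays (0, 2)
  actuator = (0, 2)
tick 3:
  L0 explore_frontier: active, feeds wire = (-2, 3)
  L1 wander: idle → wire stays (-2, 3)
  L2 avoid_obstacle: idle → wire stays (-2, 3)
  L3 recharge: idle → wire stays (-2, 3)
  L4 halt: active, suppressor → wire = (0, 1)
  actuator = (0, 1)

0 1
0 1
0 2
0 1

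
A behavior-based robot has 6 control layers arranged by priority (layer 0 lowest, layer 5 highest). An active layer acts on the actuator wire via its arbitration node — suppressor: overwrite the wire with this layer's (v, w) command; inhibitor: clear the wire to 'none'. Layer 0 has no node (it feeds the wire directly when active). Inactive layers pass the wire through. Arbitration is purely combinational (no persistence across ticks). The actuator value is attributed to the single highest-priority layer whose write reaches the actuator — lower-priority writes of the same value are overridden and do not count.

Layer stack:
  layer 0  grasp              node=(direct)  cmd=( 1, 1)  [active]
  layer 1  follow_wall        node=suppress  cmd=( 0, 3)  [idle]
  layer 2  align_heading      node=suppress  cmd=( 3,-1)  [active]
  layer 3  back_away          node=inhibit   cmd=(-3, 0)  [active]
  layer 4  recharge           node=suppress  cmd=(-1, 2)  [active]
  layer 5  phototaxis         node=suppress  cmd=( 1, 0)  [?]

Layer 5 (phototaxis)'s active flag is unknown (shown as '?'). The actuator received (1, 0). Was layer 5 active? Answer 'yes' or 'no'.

If layer 5 is active=yes:
  actuator would be (1, 0)
If layer 5 is active=no:
  actuator would be (-1, 2)
Observed (1, 0), so layer 5 was active.

yes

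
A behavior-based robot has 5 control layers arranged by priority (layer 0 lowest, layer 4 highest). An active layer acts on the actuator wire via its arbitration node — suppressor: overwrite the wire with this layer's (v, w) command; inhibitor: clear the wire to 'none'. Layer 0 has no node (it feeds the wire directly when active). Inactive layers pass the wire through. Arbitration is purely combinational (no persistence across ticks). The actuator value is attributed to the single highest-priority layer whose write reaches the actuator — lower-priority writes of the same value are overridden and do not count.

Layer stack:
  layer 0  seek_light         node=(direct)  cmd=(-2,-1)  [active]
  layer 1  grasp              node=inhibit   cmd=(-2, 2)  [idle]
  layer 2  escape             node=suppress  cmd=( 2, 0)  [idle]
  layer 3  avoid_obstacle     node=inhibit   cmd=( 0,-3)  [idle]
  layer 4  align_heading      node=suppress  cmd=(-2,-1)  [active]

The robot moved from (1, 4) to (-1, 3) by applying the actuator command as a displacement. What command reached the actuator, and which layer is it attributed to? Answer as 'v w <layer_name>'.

displacement = (-1, 3) − (1, 4) = (-2, -1)
L0 seek_light: active, feeds wire = (-2, -1)
L1 grasp: idle → wire stays (-2, -1)
L2 escape: idle → wire stays (-2, -1)
L3 avoid_obstacle: idle → wire stays (-2, -1)
L4 align_heading: active, suppressor → wire = (-2, -1)
actuator = (-2, -1) — from layer 4 (align_heading)

-2 -1 align_heading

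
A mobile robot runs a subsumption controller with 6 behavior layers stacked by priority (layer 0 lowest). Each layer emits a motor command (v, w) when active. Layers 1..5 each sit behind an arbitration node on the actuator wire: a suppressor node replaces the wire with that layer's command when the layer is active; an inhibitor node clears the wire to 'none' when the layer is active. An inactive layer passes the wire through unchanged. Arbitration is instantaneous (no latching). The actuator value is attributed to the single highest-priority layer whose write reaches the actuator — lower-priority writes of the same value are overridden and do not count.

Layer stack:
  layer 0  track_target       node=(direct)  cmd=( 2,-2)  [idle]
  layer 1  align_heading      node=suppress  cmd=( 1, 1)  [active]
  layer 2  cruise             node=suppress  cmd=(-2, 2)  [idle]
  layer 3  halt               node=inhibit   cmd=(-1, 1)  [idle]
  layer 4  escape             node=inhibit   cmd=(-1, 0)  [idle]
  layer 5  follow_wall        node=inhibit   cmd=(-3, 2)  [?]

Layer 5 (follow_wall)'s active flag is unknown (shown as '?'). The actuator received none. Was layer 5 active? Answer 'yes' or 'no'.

yes

If layer 5 is active=yes:
  actuator would be none
If layer 5 is active=no:
  actuator would be (1, 1)
Observed none, so layer 5 was active.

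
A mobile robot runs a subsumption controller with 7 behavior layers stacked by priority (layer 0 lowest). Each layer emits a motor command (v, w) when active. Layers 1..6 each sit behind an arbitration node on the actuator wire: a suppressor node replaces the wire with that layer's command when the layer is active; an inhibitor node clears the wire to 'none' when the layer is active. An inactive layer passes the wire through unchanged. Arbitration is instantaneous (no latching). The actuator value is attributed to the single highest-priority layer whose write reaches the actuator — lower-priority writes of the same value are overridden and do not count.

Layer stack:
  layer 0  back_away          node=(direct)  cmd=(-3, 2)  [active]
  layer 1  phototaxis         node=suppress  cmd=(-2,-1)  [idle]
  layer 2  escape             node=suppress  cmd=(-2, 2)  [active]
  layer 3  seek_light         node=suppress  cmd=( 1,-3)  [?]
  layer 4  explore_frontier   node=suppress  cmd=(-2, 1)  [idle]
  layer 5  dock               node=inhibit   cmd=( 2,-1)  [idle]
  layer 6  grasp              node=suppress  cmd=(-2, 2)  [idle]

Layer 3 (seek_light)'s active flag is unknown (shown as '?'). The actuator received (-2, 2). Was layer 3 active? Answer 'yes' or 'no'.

If layer 3 is active=yes:
  actuator would be (1, -3)
If layer 3 is active=no:
  actuator would be (-2, 2)
Observed (-2, 2), so layer 3 was idle.

no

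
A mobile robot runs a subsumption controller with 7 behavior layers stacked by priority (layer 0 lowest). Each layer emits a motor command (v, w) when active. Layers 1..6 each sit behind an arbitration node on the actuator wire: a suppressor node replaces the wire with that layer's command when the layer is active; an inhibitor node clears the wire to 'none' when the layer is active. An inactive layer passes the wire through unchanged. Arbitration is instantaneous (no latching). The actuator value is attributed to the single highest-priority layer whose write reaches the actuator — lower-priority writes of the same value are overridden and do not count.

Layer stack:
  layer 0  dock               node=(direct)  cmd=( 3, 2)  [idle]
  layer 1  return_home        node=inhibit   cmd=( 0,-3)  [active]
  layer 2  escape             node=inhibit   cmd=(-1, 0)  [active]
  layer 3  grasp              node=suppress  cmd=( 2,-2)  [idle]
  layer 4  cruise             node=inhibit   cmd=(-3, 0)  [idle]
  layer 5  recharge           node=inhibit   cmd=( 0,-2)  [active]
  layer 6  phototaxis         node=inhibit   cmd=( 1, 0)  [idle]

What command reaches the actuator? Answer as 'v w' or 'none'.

layer 0 (dock) idle — none
layer 1 (return_home) active — inhibits: none
layer 2 (escape) active — inhibits: none
layer 3 (grasp) idle — unchanged: none
layer 4 (cruise) idle — unchanged: none
layer 5 (recharge) active — inhibits: none
layer 6 (phototaxis) idle — unchanged: none
→ actuator none

none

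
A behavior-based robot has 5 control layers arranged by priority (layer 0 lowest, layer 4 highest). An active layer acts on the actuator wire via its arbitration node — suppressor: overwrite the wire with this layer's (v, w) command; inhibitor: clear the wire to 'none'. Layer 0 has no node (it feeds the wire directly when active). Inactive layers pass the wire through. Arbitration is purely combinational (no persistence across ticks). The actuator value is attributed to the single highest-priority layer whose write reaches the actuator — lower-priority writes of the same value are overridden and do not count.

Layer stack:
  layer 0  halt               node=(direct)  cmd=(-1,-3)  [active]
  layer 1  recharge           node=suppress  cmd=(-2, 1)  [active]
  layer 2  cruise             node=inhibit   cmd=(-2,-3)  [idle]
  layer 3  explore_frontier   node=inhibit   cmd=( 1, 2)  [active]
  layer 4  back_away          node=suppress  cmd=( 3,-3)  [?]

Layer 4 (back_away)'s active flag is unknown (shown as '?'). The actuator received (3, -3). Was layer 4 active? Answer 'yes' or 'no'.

yes

If layer 4 is active=yes:
  actuator would be (3, -3)
If layer 4 is active=no:
  actuator would be none
Observed (3, -3), so layer 4 was active.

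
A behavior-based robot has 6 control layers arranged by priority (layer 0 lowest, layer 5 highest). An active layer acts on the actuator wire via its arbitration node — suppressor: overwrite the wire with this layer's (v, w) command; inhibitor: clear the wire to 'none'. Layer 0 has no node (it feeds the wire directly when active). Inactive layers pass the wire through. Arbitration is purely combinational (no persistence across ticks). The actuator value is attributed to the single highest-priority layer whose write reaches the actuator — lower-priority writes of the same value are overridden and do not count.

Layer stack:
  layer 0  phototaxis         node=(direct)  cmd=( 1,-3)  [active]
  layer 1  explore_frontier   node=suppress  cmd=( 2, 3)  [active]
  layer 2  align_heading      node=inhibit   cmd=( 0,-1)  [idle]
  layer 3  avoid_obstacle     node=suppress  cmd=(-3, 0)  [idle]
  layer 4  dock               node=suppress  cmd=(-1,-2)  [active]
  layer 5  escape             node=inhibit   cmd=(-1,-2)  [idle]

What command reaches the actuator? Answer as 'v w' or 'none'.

-1 -2

[0] phototaxis on; wire := (1, -3)
[1] explore_frontier on (suppress); wire := (2, 3)
[2] align_heading off; pass (2, 3)
[3] avoid_obstacle off; pass (2, 3)
[4] dock on (suppress); wire := (-1, -2)
[5] escape off; pass (-1, -2)
output (-1, -2)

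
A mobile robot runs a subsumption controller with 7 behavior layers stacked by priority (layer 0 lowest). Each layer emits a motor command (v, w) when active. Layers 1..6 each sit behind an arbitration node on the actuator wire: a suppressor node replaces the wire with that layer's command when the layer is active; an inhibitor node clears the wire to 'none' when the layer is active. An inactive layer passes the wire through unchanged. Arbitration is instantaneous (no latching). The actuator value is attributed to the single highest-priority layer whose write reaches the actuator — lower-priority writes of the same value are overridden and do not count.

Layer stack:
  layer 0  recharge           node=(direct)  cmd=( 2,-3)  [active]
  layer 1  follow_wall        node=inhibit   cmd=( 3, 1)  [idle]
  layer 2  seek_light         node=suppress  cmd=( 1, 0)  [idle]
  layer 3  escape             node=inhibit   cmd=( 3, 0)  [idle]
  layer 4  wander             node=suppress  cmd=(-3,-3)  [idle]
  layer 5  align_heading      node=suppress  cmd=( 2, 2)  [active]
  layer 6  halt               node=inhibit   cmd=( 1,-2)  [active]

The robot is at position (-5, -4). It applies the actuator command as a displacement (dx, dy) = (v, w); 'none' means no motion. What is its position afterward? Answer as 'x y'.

-5 -4

layer 0 (recharge) active — direct: (2, -3)
layer 1 (follow_wall) idle — unchanged: (2, -3)
layer 2 (seek_light) idle — unchanged: (2, -3)
layer 3 (escape) idle — unchanged: (2, -3)
layer 4 (wander) idle — unchanged: (2, -3)
layer 5 (align_heading) active — suppresses: (2, 2)
layer 6 (halt) active — inhibits: none
→ actuator none
position: (-5, -4) + none = (-5, -4)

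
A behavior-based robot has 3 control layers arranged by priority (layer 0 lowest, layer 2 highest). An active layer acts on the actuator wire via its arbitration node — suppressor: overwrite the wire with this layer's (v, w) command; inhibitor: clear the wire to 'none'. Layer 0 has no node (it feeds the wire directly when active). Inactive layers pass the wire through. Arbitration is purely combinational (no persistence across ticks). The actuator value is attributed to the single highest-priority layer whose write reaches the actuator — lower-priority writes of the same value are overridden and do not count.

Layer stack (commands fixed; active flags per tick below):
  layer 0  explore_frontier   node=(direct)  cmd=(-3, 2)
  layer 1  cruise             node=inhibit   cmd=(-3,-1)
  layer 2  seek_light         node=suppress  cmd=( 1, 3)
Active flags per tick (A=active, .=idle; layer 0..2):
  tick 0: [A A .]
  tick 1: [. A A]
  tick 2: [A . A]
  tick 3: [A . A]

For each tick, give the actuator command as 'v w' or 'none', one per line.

none
1 3
1 3
1 3

tick 0:
  [0] explore_frontier on; wire := (-3, 2)
  [1] cruise on (inhibit); wire := none
  [2] seek_light off; pass none
  output none
tick 1:
  [0] explore_frontier off; wire := none
  [1] cruise on (inhibit); wire := none
  [2] seek_light on (suppress); wire := (1, 3)
  output (1, 3)
tick 2:
  [0] explore_frontier on; wire := (-3, 2)
  [1] cruise off; pass (-3, 2)
  [2] seek_light on (suppress); wire := (1, 3)
  output (1, 3)
tick 3:
  [0] explore_frontier on; wire := (-3, 2)
  [1] cruise off; pass (-3, 2)
  [2] seek_light on (suppress); wire := (1, 3)
  output (1, 3)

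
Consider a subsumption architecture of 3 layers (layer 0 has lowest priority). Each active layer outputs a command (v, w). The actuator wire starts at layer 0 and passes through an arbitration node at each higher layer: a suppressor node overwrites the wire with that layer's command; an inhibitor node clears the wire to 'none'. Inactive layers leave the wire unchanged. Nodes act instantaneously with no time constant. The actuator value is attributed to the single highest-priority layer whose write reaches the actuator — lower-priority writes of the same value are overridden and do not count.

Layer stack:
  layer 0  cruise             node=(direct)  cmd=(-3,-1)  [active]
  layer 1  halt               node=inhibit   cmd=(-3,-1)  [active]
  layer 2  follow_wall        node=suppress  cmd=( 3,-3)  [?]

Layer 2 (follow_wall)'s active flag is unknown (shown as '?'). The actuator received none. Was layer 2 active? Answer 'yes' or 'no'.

If layer 2 is active=yes:
  actuator would be (3, -3)
If layer 2 is active=no:
  actuator would be none
Observed none, so layer 2 was idle.

no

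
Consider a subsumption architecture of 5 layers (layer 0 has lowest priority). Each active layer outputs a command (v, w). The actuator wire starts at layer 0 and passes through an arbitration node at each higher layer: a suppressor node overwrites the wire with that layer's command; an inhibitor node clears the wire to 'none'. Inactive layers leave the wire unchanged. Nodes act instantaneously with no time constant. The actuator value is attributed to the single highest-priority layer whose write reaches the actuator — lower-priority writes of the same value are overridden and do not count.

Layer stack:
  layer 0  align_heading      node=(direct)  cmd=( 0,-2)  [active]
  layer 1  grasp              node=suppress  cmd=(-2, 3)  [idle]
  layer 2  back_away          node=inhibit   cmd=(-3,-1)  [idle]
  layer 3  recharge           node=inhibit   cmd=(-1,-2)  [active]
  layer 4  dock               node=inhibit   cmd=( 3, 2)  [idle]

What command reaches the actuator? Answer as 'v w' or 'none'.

none

[0] align_heading on; wire := (0, -2)
[1] grasp off; pass (0, -2)
[2] back_away off; pass (0, -2)
[3] recharge on (inhibit); wire := none
[4] dock off; pass none
output none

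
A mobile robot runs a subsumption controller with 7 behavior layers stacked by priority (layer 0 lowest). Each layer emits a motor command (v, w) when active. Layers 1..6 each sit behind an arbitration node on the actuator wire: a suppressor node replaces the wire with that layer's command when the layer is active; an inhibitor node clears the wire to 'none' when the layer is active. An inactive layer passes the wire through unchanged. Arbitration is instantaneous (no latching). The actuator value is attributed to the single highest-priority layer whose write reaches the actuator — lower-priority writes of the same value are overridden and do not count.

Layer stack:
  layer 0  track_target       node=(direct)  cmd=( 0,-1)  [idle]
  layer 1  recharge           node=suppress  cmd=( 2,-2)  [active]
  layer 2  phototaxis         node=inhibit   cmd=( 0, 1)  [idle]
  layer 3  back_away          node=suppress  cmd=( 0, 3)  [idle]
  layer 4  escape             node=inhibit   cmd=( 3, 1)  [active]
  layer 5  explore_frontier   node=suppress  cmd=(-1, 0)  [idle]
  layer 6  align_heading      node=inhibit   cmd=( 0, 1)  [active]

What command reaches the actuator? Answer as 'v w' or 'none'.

none

[0] track_target off; wire := none
[1] recharge on (suppress); wire := (2, -2)
[2] phototaxis off; pass (2, -2)
[3] back_away off; pass (2, -2)
[4] escape on (inhibit); wire := none
[5] explore_frontier off; pass none
[6] align_heading on (inhibit); wire := none
output none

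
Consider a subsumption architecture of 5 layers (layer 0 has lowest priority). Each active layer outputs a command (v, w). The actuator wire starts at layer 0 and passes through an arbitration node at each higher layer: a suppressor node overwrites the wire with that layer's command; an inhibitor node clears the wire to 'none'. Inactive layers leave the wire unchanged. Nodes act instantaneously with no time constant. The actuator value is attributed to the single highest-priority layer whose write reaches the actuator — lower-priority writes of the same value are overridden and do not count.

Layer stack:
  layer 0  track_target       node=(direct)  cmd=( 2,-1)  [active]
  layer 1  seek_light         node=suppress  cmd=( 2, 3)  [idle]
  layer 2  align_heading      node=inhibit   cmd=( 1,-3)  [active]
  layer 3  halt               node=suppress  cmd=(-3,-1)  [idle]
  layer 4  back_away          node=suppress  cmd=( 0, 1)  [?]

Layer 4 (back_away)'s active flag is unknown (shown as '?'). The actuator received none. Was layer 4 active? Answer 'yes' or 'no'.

If layer 4 is active=yes:
  actuator would be (0, 1)
If layer 4 is active=no:
  actuator would be none
Observed none, so layer 4 was idle.

no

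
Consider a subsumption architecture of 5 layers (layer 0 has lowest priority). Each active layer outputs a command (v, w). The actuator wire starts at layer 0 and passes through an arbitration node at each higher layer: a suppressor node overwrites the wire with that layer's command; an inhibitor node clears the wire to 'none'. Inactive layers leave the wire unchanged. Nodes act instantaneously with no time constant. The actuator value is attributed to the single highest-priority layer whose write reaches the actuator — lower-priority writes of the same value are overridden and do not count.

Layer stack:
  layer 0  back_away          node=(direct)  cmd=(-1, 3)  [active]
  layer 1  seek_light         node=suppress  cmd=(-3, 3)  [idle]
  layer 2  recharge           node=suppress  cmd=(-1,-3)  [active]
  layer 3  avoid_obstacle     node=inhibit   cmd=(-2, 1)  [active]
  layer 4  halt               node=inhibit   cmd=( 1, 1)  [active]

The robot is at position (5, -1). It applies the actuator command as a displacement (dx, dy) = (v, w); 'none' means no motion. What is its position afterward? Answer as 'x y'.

[0] back_away on; wire := (-1, 3)
[1] seek_light off; pass (-1, 3)
[2] recharge on (suppress); wire := (-1, -3)
[3] avoid_obstacle on (inhibit); wire := none
[4] halt on (inhibit); wire := none
output none
position: (5, -1) + none = (5, -1)

5 -1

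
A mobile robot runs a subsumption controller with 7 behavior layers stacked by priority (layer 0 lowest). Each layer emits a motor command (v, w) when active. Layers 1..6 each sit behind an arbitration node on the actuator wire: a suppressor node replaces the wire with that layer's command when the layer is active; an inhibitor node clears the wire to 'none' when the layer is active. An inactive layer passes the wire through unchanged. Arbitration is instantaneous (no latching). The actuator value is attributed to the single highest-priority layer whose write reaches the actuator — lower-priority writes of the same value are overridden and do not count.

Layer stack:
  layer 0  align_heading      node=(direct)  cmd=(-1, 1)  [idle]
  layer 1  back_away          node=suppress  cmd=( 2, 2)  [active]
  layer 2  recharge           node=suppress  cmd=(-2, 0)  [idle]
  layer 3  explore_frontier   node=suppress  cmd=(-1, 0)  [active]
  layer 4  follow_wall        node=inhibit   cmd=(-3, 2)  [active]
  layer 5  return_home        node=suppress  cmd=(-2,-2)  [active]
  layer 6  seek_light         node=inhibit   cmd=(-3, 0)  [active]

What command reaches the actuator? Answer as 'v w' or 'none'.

layer 0 (align_heading) idle — none
layer 1 (back_away) active — suppresses: (2, 2)
layer 2 (recharge) idle — unchanged: (2, 2)
layer 3 (explore_frontier) active — suppresses: (-1, 0)
layer 4 (follow_wall) active — inhibits: none
layer 5 (return_home) active — suppresses: (-2, -2)
layer 6 (seek_light) active — inhibits: none
→ actuator none

none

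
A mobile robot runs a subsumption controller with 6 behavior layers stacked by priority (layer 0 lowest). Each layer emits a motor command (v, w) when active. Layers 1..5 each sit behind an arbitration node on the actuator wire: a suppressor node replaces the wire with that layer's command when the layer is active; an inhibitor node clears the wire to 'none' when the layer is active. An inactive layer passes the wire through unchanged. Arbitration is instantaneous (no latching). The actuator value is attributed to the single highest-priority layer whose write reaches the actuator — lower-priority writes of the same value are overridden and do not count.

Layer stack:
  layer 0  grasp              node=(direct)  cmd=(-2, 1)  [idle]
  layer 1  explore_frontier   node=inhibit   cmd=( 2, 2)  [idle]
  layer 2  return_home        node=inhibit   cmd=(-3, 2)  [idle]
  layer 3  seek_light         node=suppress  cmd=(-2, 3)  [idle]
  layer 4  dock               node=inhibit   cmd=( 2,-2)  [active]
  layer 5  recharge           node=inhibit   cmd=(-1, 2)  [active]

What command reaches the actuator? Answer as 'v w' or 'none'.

none

[0] grasp off; wire := none
[1] explore_frontier off; pass none
[2] return_home off; pass none
[3] seek_light off; pass none
[4] dock on (inhibit); wire := none
[5] recharge on (inhibit); wire := none
output none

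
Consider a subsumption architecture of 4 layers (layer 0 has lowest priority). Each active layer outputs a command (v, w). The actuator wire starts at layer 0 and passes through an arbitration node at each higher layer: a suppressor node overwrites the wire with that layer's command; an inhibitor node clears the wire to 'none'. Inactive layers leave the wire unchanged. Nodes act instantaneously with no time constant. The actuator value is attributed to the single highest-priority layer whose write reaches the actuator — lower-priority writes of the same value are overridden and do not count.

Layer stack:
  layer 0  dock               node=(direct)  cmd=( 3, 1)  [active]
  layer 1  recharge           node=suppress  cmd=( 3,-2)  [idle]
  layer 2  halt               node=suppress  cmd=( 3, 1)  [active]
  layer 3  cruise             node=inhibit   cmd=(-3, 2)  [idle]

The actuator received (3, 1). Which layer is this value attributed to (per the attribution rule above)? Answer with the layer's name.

[0] dock on; wire := (3, 1)
[1] recharge off; pass (3, 1)
[2] halt on (suppress); wire := (3, 1)
[3] cruise off; pass (3, 1)
output (3, 1)
last writer: layer 2 = halt

halt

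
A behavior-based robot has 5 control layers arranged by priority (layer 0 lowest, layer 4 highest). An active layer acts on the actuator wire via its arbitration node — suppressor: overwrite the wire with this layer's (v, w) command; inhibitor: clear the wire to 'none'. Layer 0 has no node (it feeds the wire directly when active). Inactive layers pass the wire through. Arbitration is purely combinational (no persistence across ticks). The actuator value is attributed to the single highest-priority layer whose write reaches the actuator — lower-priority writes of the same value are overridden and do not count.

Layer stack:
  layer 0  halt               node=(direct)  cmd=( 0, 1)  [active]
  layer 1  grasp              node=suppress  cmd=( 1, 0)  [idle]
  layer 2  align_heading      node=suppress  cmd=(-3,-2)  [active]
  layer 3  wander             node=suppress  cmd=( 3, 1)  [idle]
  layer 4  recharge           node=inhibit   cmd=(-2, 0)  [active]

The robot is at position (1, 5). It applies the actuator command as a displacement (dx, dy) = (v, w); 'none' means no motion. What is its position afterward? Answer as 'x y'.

[0] halt on; wire := (0, 1)
[1] grasp off; pass (0, 1)
[2] align_heading on (suppress); wire := (-3, -2)
[3] wander off; pass (-3, -2)
[4] recharge on (inhibit); wire := none
output none
position: (1, 5) + none = (1, 5)

1 5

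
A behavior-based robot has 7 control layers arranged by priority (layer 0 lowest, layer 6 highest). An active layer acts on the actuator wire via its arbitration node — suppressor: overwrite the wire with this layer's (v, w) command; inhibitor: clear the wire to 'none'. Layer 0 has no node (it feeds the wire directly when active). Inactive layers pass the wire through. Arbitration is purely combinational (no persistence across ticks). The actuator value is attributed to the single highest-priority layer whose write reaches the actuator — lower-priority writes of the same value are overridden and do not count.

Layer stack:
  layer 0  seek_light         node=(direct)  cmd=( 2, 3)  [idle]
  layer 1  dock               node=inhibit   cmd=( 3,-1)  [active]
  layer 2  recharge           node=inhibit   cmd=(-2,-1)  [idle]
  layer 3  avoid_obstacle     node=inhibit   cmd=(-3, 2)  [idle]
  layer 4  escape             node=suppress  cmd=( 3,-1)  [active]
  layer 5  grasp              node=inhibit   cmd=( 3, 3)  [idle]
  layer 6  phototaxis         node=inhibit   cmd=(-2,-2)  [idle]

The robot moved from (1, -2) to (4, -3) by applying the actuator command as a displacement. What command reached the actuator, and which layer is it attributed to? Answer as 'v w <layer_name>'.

displacement = (4, -3) − (1, -2) = (3, -1)
L0 seek_light: idle → wire = none
L1 dock: active, inhibitor → wire = none
L2 recharge: idle → wire stays none
L3 avoid_obstacle: idle → wire stays none
L4 escape: active, suppressor → wire = (3, -1)
L5 grasp: idle → wire stays (3, -1)
L6 phototaxis: idle → wire stays (3, -1)
actuator = (3, -1) — from layer 4 (escape)

3 -1 escape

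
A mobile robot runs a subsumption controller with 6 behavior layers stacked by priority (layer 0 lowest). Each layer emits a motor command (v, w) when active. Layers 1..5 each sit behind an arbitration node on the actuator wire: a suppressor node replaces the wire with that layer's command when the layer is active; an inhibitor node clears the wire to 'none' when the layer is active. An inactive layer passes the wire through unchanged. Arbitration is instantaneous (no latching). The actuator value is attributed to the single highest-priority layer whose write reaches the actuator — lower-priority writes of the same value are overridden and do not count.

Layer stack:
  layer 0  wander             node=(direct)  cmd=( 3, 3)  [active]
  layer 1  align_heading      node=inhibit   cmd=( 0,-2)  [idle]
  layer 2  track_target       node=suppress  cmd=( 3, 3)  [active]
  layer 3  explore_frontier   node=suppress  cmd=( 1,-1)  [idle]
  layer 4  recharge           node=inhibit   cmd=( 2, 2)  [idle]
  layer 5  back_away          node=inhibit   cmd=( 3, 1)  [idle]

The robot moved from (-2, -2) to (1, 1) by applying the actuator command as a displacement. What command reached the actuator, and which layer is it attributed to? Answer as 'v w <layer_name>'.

3 3 track_target

displacement = (1, 1) − (-2, -2) = (3, 3)
L0 wander: active, feeds wire = (3, 3)
L1 align_heading: idle → wire stays (3, 3)
L2 track_target: active, suppressor → wire = (3, 3)
L3 explore_frontier: idle → wire stays (3, 3)
L4 recharge: idle → wire stays (3, 3)
L5 back_away: idle → wire stays (3, 3)
actuator = (3, 3) — from layer 2 (track_target)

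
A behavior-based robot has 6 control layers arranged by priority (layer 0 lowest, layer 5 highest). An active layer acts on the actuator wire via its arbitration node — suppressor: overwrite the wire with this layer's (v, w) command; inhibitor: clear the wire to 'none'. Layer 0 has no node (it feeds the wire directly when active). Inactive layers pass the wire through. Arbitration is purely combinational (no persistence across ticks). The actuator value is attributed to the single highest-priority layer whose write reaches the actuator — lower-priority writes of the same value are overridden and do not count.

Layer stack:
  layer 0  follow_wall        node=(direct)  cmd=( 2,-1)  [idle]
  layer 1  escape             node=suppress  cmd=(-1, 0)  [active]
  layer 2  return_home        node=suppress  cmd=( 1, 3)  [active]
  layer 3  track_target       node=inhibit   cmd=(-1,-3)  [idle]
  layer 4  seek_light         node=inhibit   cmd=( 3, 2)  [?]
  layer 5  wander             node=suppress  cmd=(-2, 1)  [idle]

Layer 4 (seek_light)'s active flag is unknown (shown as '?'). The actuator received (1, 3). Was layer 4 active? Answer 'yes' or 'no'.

no

If layer 4 is active=yes:
  actuator would be none
If layer 4 is active=no:
  actuator would be (1, 3)
Observed (1, 3), so layer 4 was idle.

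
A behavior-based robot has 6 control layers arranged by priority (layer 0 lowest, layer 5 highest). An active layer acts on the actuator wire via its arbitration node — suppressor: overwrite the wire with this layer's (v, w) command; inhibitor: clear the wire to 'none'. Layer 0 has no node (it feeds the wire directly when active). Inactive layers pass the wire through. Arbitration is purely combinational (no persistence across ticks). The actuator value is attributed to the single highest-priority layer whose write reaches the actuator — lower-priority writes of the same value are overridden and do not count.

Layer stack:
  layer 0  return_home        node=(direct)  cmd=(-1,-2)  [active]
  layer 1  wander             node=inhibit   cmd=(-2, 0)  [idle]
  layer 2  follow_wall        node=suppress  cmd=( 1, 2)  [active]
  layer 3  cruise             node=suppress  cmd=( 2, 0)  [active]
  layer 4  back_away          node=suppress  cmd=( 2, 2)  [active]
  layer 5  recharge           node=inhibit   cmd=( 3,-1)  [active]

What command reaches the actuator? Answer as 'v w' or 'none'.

[0] return_home on; wire := (-1, -2)
[1] wander off; pass (-1, -2)
[2] follow_wall on (suppress); wire := (1, 2)
[3] cruise on (suppress); wire := (2, 0)
[4] back_away on (suppress); wire := (2, 2)
[5] recharge on (inhibit); wire := none
output none

none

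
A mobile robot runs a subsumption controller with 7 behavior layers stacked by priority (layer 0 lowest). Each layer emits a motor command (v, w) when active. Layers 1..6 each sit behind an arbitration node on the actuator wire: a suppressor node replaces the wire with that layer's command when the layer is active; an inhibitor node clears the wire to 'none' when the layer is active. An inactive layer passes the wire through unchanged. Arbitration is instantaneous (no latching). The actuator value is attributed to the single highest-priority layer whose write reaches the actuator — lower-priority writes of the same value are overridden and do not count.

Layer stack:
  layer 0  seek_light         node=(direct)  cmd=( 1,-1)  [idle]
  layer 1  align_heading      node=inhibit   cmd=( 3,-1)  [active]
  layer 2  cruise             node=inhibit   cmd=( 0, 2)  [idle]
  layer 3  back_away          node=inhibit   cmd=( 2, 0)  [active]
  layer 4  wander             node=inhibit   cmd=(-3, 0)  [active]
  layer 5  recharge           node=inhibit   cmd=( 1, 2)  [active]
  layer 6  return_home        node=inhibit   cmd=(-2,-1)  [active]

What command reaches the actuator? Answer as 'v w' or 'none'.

none

[0] seek_light off; wire := none
[1] align_heading on (inhibit); wire := none
[2] cruise off; pass none
[3] back_away on (inhibit); wire := none
[4] wander on (inhibit); wire := none
[5] recharge on (inhibit); wire := none
[6] return_home on (inhibit); wire := none
output none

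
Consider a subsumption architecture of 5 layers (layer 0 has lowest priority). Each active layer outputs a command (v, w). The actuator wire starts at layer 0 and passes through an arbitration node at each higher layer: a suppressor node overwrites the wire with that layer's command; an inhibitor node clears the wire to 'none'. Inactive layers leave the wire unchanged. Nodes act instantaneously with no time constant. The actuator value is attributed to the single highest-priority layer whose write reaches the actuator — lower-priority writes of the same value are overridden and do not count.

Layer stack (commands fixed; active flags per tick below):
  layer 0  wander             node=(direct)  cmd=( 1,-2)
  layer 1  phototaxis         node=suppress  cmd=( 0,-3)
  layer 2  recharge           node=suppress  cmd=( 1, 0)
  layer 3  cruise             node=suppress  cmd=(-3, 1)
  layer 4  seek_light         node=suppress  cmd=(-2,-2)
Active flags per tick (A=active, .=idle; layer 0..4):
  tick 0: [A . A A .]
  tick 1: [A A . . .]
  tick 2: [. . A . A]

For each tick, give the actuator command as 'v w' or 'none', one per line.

-3 1
0 -3
-2 -2

tick 0:
  layer 0 (wander) active — direct: (1, -2)
  layer 1 (phototaxis) idle — unchanged: (1, -2)
  layer 2 (recharge) active — suppresses: (1, 0)
  layer 3 (cruise) active — suppresses: (-3, 1)
  layer 4 (seek_light) idle — unchanged: (-3, 1)
  → actuator (-3, 1)
tick 1:
  layer 0 (wander) active — direct: (1, -2)
  layer 1 (phototaxis) active — suppresses: (0, -3)
  layer 2 (recharge) idle — unchanged: (0, -3)
  layer 3 (cruise) idle — unchanged: (0, -3)
  layer 4 (seek_light) idle — unchanged: (0, -3)
  → actuator (0, -3)
tick 2:
  layer 0 (wander) idle — none
  layer 1 (phototaxis) idle — unchanged: none
  layer 2 (recharge) active — suppresses: (1, 0)
  layer 3 (cruise) idle — unchanged: (1, 0)
  layer 4 (seek_light) active — suppresses: (-2, -2)
  → actuator (-2, -2)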